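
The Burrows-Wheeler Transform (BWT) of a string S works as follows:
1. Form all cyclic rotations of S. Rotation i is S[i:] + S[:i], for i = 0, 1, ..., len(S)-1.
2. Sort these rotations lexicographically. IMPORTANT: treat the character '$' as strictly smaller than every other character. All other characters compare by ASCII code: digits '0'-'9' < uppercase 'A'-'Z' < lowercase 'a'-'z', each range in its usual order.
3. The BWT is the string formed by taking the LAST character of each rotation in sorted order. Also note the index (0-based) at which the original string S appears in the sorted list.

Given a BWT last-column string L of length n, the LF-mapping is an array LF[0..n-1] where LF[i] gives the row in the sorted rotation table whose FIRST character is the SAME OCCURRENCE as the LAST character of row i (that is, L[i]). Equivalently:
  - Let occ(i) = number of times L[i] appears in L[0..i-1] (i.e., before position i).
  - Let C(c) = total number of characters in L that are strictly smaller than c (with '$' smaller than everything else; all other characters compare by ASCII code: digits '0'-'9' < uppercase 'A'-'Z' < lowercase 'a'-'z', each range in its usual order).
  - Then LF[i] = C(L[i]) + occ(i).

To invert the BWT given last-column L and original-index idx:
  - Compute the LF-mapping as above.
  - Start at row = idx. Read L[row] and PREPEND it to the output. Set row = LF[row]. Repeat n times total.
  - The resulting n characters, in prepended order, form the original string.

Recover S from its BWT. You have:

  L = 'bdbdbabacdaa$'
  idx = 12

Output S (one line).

Answer: dcbbabadadab$

Derivation:
LF mapping: 5 10 6 11 7 1 8 2 9 12 3 4 0
Walk LF starting at row 12, prepending L[row]:
  step 1: row=12, L[12]='$', prepend. Next row=LF[12]=0
  step 2: row=0, L[0]='b', prepend. Next row=LF[0]=5
  step 3: row=5, L[5]='a', prepend. Next row=LF[5]=1
  step 4: row=1, L[1]='d', prepend. Next row=LF[1]=10
  step 5: row=10, L[10]='a', prepend. Next row=LF[10]=3
  step 6: row=3, L[3]='d', prepend. Next row=LF[3]=11
  step 7: row=11, L[11]='a', prepend. Next row=LF[11]=4
  step 8: row=4, L[4]='b', prepend. Next row=LF[4]=7
  step 9: row=7, L[7]='a', prepend. Next row=LF[7]=2
  step 10: row=2, L[2]='b', prepend. Next row=LF[2]=6
  step 11: row=6, L[6]='b', prepend. Next row=LF[6]=8
  step 12: row=8, L[8]='c', prepend. Next row=LF[8]=9
  step 13: row=9, L[9]='d', prepend. Next row=LF[9]=12
Reversed output: dcbbabadadab$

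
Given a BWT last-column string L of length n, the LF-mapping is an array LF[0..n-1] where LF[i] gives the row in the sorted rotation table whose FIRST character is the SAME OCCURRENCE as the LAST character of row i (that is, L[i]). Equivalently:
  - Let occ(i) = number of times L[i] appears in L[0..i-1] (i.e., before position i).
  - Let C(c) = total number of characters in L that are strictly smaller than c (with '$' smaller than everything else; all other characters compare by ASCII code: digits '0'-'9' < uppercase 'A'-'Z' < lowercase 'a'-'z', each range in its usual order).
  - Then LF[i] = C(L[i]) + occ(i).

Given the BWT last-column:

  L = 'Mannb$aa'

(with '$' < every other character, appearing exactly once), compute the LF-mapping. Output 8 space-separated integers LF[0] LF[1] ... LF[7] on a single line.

Char counts: '$':1, 'M':1, 'a':3, 'b':1, 'n':2
C (first-col start): C('$')=0, C('M')=1, C('a')=2, C('b')=5, C('n')=6
L[0]='M': occ=0, LF[0]=C('M')+0=1+0=1
L[1]='a': occ=0, LF[1]=C('a')+0=2+0=2
L[2]='n': occ=0, LF[2]=C('n')+0=6+0=6
L[3]='n': occ=1, LF[3]=C('n')+1=6+1=7
L[4]='b': occ=0, LF[4]=C('b')+0=5+0=5
L[5]='$': occ=0, LF[5]=C('$')+0=0+0=0
L[6]='a': occ=1, LF[6]=C('a')+1=2+1=3
L[7]='a': occ=2, LF[7]=C('a')+2=2+2=4

Answer: 1 2 6 7 5 0 3 4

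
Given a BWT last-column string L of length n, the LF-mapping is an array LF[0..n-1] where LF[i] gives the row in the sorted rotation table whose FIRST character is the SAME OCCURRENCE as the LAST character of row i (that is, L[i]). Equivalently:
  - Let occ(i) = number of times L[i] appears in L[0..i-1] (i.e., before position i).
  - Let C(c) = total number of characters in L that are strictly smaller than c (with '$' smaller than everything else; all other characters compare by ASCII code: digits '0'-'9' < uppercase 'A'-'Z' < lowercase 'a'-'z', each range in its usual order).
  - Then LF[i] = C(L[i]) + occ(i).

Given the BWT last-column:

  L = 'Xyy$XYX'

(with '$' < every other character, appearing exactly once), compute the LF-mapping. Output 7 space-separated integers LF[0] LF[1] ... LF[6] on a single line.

Char counts: '$':1, 'X':3, 'Y':1, 'y':2
C (first-col start): C('$')=0, C('X')=1, C('Y')=4, C('y')=5
L[0]='X': occ=0, LF[0]=C('X')+0=1+0=1
L[1]='y': occ=0, LF[1]=C('y')+0=5+0=5
L[2]='y': occ=1, LF[2]=C('y')+1=5+1=6
L[3]='$': occ=0, LF[3]=C('$')+0=0+0=0
L[4]='X': occ=1, LF[4]=C('X')+1=1+1=2
L[5]='Y': occ=0, LF[5]=C('Y')+0=4+0=4
L[6]='X': occ=2, LF[6]=C('X')+2=1+2=3

Answer: 1 5 6 0 2 4 3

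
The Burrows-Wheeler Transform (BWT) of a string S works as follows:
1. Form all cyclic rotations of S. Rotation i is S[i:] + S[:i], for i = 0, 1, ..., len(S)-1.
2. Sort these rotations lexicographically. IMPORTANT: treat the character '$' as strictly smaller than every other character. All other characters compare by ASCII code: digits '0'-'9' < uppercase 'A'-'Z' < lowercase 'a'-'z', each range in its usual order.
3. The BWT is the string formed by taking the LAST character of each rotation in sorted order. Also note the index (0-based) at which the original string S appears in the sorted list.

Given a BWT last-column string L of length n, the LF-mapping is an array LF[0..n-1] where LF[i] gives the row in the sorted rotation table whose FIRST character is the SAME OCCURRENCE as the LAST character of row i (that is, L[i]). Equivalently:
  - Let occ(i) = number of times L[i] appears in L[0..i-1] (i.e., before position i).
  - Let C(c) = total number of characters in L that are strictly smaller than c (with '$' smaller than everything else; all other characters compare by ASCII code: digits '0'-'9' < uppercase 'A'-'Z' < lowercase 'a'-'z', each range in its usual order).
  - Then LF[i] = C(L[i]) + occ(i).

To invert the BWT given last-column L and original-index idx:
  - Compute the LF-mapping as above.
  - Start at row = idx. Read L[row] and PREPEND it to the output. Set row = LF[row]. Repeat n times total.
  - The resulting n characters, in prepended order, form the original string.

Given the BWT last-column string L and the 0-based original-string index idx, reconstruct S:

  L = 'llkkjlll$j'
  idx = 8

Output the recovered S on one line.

LF mapping: 5 6 3 4 1 7 8 9 0 2
Walk LF starting at row 8, prepending L[row]:
  step 1: row=8, L[8]='$', prepend. Next row=LF[8]=0
  step 2: row=0, L[0]='l', prepend. Next row=LF[0]=5
  step 3: row=5, L[5]='l', prepend. Next row=LF[5]=7
  step 4: row=7, L[7]='l', prepend. Next row=LF[7]=9
  step 5: row=9, L[9]='j', prepend. Next row=LF[9]=2
  step 6: row=2, L[2]='k', prepend. Next row=LF[2]=3
  step 7: row=3, L[3]='k', prepend. Next row=LF[3]=4
  step 8: row=4, L[4]='j', prepend. Next row=LF[4]=1
  step 9: row=1, L[1]='l', prepend. Next row=LF[1]=6
  step 10: row=6, L[6]='l', prepend. Next row=LF[6]=8
Reversed output: lljkkjlll$

Answer: lljkkjlll$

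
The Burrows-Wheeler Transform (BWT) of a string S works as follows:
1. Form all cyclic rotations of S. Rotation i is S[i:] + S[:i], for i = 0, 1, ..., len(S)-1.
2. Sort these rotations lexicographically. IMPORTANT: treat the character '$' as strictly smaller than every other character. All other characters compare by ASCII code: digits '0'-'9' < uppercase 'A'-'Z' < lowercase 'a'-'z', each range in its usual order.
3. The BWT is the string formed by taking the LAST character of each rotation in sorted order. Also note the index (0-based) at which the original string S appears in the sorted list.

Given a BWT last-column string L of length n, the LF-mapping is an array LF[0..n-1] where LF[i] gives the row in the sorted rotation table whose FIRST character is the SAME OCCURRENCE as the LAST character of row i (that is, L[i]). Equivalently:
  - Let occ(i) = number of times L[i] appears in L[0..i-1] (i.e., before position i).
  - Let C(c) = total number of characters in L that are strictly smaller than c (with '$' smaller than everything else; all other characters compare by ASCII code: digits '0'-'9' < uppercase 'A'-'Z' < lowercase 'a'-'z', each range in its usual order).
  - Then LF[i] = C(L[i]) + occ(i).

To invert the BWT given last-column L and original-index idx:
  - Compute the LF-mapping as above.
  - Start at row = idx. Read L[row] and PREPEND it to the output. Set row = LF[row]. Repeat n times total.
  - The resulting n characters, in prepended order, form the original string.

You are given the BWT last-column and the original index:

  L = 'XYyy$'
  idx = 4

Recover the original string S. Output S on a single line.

Answer: yyYX$

Derivation:
LF mapping: 1 2 3 4 0
Walk LF starting at row 4, prepending L[row]:
  step 1: row=4, L[4]='$', prepend. Next row=LF[4]=0
  step 2: row=0, L[0]='X', prepend. Next row=LF[0]=1
  step 3: row=1, L[1]='Y', prepend. Next row=LF[1]=2
  step 4: row=2, L[2]='y', prepend. Next row=LF[2]=3
  step 5: row=3, L[3]='y', prepend. Next row=LF[3]=4
Reversed output: yyYX$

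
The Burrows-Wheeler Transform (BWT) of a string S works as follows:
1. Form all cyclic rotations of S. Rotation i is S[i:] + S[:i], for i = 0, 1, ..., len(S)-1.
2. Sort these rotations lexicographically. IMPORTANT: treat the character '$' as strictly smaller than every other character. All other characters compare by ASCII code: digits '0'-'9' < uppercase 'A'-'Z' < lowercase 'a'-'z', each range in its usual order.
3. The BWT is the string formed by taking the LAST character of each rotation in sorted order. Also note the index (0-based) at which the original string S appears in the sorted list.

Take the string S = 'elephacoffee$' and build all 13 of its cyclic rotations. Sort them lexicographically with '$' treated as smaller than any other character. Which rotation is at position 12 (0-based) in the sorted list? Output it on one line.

All 13 rotations (rotation i = S[i:]+S[:i]):
  rot[0] = elephacoffee$
  rot[1] = lephacoffee$e
  rot[2] = ephacoffee$el
  rot[3] = phacoffee$ele
  rot[4] = hacoffee$elep
  rot[5] = acoffee$eleph
  rot[6] = coffee$elepha
  rot[7] = offee$elephac
  rot[8] = ffee$elephaco
  rot[9] = fee$elephacof
  rot[10] = ee$elephacoff
  rot[11] = e$elephacoffe
  rot[12] = $elephacoffee
Sorted (with $ < everything):
  sorted[0] = $elephacoffee
  sorted[1] = acoffee$eleph
  sorted[2] = coffee$elepha
  sorted[3] = e$elephacoffe
  sorted[4] = ee$elephacoff
  sorted[5] = elephacoffee$
  sorted[6] = ephacoffee$el
  sorted[7] = fee$elephacof
  sorted[8] = ffee$elephaco
  sorted[9] = hacoffee$elep
  sorted[10] = lephacoffee$e
  sorted[11] = offee$elephac
  sorted[12] = phacoffee$ele
sorted[12] = phacoffee$ele

Answer: phacoffee$ele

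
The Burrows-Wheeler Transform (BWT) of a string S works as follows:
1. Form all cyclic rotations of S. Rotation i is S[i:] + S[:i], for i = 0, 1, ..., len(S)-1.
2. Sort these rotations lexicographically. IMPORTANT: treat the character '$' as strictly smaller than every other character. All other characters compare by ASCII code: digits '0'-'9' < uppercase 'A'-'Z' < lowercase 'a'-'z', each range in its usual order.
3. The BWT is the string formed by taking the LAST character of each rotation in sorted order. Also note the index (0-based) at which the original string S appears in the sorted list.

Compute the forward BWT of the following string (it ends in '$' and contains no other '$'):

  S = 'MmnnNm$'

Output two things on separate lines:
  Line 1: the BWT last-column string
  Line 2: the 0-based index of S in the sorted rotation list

All 7 rotations (rotation i = S[i:]+S[:i]):
  rot[0] = MmnnNm$
  rot[1] = mnnNm$M
  rot[2] = nnNm$Mm
  rot[3] = nNm$Mmn
  rot[4] = Nm$Mmnn
  rot[5] = m$MmnnN
  rot[6] = $MmnnNm
Sorted (with $ < everything):
  sorted[0] = $MmnnNm  (last char: 'm')
  sorted[1] = MmnnNm$  (last char: '$')
  sorted[2] = Nm$Mmnn  (last char: 'n')
  sorted[3] = m$MmnnN  (last char: 'N')
  sorted[4] = mnnNm$M  (last char: 'M')
  sorted[5] = nNm$Mmn  (last char: 'n')
  sorted[6] = nnNm$Mm  (last char: 'm')
Last column: m$nNMnm
Original string S is at sorted index 1

Answer: m$nNMnm
1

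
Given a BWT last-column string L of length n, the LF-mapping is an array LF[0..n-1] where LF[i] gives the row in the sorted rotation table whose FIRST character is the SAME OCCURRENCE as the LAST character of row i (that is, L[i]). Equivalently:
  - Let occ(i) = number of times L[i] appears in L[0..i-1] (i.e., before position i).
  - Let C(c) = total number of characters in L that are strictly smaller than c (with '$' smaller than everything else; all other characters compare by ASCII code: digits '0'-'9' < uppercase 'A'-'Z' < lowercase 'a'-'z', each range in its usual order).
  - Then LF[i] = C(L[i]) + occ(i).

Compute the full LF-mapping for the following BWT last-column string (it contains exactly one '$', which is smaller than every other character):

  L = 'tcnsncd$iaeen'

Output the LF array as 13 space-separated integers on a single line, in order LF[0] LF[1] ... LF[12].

Answer: 12 2 8 11 9 3 4 0 7 1 5 6 10

Derivation:
Char counts: '$':1, 'a':1, 'c':2, 'd':1, 'e':2, 'i':1, 'n':3, 's':1, 't':1
C (first-col start): C('$')=0, C('a')=1, C('c')=2, C('d')=4, C('e')=5, C('i')=7, C('n')=8, C('s')=11, C('t')=12
L[0]='t': occ=0, LF[0]=C('t')+0=12+0=12
L[1]='c': occ=0, LF[1]=C('c')+0=2+0=2
L[2]='n': occ=0, LF[2]=C('n')+0=8+0=8
L[3]='s': occ=0, LF[3]=C('s')+0=11+0=11
L[4]='n': occ=1, LF[4]=C('n')+1=8+1=9
L[5]='c': occ=1, LF[5]=C('c')+1=2+1=3
L[6]='d': occ=0, LF[6]=C('d')+0=4+0=4
L[7]='$': occ=0, LF[7]=C('$')+0=0+0=0
L[8]='i': occ=0, LF[8]=C('i')+0=7+0=7
L[9]='a': occ=0, LF[9]=C('a')+0=1+0=1
L[10]='e': occ=0, LF[10]=C('e')+0=5+0=5
L[11]='e': occ=1, LF[11]=C('e')+1=5+1=6
L[12]='n': occ=2, LF[12]=C('n')+2=8+2=10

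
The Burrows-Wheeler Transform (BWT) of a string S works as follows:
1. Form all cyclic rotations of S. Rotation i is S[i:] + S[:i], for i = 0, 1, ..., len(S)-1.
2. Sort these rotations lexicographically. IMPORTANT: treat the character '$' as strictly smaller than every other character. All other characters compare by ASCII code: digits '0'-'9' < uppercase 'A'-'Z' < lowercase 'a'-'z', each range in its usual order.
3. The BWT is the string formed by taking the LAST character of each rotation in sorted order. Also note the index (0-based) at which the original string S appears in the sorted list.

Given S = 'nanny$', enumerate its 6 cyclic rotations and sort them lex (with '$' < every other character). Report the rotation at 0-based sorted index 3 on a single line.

Answer: nny$na

Derivation:
All 6 rotations (rotation i = S[i:]+S[:i]):
  rot[0] = nanny$
  rot[1] = anny$n
  rot[2] = nny$na
  rot[3] = ny$nan
  rot[4] = y$nann
  rot[5] = $nanny
Sorted (with $ < everything):
  sorted[0] = $nanny
  sorted[1] = anny$n
  sorted[2] = nanny$
  sorted[3] = nny$na
  sorted[4] = ny$nan
  sorted[5] = y$nann
sorted[3] = nny$na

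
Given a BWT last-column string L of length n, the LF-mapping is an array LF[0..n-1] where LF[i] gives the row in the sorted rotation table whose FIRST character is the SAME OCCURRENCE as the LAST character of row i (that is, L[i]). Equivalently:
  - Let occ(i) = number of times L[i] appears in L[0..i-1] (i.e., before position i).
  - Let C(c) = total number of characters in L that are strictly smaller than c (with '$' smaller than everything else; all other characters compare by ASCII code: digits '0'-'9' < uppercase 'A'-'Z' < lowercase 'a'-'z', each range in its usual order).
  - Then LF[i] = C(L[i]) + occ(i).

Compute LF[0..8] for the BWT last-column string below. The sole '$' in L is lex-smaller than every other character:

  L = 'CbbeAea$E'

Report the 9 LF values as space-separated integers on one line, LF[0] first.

Char counts: '$':1, 'A':1, 'C':1, 'E':1, 'a':1, 'b':2, 'e':2
C (first-col start): C('$')=0, C('A')=1, C('C')=2, C('E')=3, C('a')=4, C('b')=5, C('e')=7
L[0]='C': occ=0, LF[0]=C('C')+0=2+0=2
L[1]='b': occ=0, LF[1]=C('b')+0=5+0=5
L[2]='b': occ=1, LF[2]=C('b')+1=5+1=6
L[3]='e': occ=0, LF[3]=C('e')+0=7+0=7
L[4]='A': occ=0, LF[4]=C('A')+0=1+0=1
L[5]='e': occ=1, LF[5]=C('e')+1=7+1=8
L[6]='a': occ=0, LF[6]=C('a')+0=4+0=4
L[7]='$': occ=0, LF[7]=C('$')+0=0+0=0
L[8]='E': occ=0, LF[8]=C('E')+0=3+0=3

Answer: 2 5 6 7 1 8 4 0 3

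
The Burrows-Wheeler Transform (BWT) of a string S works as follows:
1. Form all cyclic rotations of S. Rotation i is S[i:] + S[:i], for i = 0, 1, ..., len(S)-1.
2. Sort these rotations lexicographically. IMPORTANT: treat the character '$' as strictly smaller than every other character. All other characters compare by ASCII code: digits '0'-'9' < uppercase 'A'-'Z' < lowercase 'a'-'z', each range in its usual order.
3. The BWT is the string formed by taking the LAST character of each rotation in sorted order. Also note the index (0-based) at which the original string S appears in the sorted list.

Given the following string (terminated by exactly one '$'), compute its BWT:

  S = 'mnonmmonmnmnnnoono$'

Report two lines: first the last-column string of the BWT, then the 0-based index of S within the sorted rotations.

All 19 rotations (rotation i = S[i:]+S[:i]):
  rot[0] = mnonmmonmnmnnnoono$
  rot[1] = nonmmonmnmnnnoono$m
  rot[2] = onmmonmnmnnnoono$mn
  rot[3] = nmmonmnmnnnoono$mno
  rot[4] = mmonmnmnnnoono$mnon
  rot[5] = monmnmnnnoono$mnonm
  rot[6] = onmnmnnnoono$mnonmm
  rot[7] = nmnmnnnoono$mnonmmo
  rot[8] = mnmnnnoono$mnonmmon
  rot[9] = nmnnnoono$mnonmmonm
  rot[10] = mnnnoono$mnonmmonmn
  rot[11] = nnnoono$mnonmmonmnm
  rot[12] = nnoono$mnonmmonmnmn
  rot[13] = noono$mnonmmonmnmnn
  rot[14] = oono$mnonmmonmnmnnn
  rot[15] = ono$mnonmmonmnmnnno
  rot[16] = no$mnonmmonmnmnnnoo
  rot[17] = o$mnonmmonmnmnnnoon
  rot[18] = $mnonmmonmnmnnnoono
Sorted (with $ < everything):
  sorted[0] = $mnonmmonmnmnnnoono  (last char: 'o')
  sorted[1] = mmonmnmnnnoono$mnon  (last char: 'n')
  sorted[2] = mnmnnnoono$mnonmmon  (last char: 'n')
  sorted[3] = mnnnoono$mnonmmonmn  (last char: 'n')
  sorted[4] = mnonmmonmnmnnnoono$  (last char: '$')
  sorted[5] = monmnmnnnoono$mnonm  (last char: 'm')
  sorted[6] = nmmonmnmnnnoono$mno  (last char: 'o')
  sorted[7] = nmnmnnnoono$mnonmmo  (last char: 'o')
  sorted[8] = nmnnnoono$mnonmmonm  (last char: 'm')
  sorted[9] = nnnoono$mnonmmonmnm  (last char: 'm')
  sorted[10] = nnoono$mnonmmonmnmn  (last char: 'n')
  sorted[11] = no$mnonmmonmnmnnnoo  (last char: 'o')
  sorted[12] = nonmmonmnmnnnoono$m  (last char: 'm')
  sorted[13] = noono$mnonmmonmnmnn  (last char: 'n')
  sorted[14] = o$mnonmmonmnmnnnoon  (last char: 'n')
  sorted[15] = onmmonmnmnnnoono$mn  (last char: 'n')
  sorted[16] = onmnmnnnoono$mnonmm  (last char: 'm')
  sorted[17] = ono$mnonmmonmnmnnno  (last char: 'o')
  sorted[18] = oono$mnonmmonmnmnnn  (last char: 'n')
Last column: onnn$moommnomnnnmon
Original string S is at sorted index 4

Answer: onnn$moommnomnnnmon
4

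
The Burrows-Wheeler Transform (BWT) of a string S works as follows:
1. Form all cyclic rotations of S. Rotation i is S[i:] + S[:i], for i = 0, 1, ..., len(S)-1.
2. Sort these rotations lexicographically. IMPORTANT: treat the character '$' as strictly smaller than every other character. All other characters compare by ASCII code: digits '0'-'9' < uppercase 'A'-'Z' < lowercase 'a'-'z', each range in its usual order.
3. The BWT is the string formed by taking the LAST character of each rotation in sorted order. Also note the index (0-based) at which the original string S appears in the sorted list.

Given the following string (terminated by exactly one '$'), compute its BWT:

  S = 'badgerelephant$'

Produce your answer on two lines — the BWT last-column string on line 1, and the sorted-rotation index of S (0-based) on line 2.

Answer: tbh$arlgdpeaeen
3

Derivation:
All 15 rotations (rotation i = S[i:]+S[:i]):
  rot[0] = badgerelephant$
  rot[1] = adgerelephant$b
  rot[2] = dgerelephant$ba
  rot[3] = gerelephant$bad
  rot[4] = erelephant$badg
  rot[5] = relephant$badge
  rot[6] = elephant$badger
  rot[7] = lephant$badgere
  rot[8] = ephant$badgerel
  rot[9] = phant$badgerele
  rot[10] = hant$badgerelep
  rot[11] = ant$badgereleph
  rot[12] = nt$badgerelepha
  rot[13] = t$badgerelephan
  rot[14] = $badgerelephant
Sorted (with $ < everything):
  sorted[0] = $badgerelephant  (last char: 't')
  sorted[1] = adgerelephant$b  (last char: 'b')
  sorted[2] = ant$badgereleph  (last char: 'h')
  sorted[3] = badgerelephant$  (last char: '$')
  sorted[4] = dgerelephant$ba  (last char: 'a')
  sorted[5] = elephant$badger  (last char: 'r')
  sorted[6] = ephant$badgerel  (last char: 'l')
  sorted[7] = erelephant$badg  (last char: 'g')
  sorted[8] = gerelephant$bad  (last char: 'd')
  sorted[9] = hant$badgerelep  (last char: 'p')
  sorted[10] = lephant$badgere  (last char: 'e')
  sorted[11] = nt$badgerelepha  (last char: 'a')
  sorted[12] = phant$badgerele  (last char: 'e')
  sorted[13] = relephant$badge  (last char: 'e')
  sorted[14] = t$badgerelephan  (last char: 'n')
Last column: tbh$arlgdpeaeen
Original string S is at sorted index 3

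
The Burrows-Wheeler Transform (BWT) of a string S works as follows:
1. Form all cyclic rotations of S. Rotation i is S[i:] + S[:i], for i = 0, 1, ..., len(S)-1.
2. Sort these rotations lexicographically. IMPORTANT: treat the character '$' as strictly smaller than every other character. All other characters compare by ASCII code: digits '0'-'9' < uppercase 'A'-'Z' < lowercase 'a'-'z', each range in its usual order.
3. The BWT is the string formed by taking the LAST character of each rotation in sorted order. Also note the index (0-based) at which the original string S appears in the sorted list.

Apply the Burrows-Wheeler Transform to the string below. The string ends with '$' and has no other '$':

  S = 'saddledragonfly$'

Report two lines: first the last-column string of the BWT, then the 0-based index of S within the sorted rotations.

Answer: ysradelnadfogd$l
14

Derivation:
All 16 rotations (rotation i = S[i:]+S[:i]):
  rot[0] = saddledragonfly$
  rot[1] = addledragonfly$s
  rot[2] = ddledragonfly$sa
  rot[3] = dledragonfly$sad
  rot[4] = ledragonfly$sadd
  rot[5] = edragonfly$saddl
  rot[6] = dragonfly$saddle
  rot[7] = ragonfly$saddled
  rot[8] = agonfly$saddledr
  rot[9] = gonfly$saddledra
  rot[10] = onfly$saddledrag
  rot[11] = nfly$saddledrago
  rot[12] = fly$saddledragon
  rot[13] = ly$saddledragonf
  rot[14] = y$saddledragonfl
  rot[15] = $saddledragonfly
Sorted (with $ < everything):
  sorted[0] = $saddledragonfly  (last char: 'y')
  sorted[1] = addledragonfly$s  (last char: 's')
  sorted[2] = agonfly$saddledr  (last char: 'r')
  sorted[3] = ddledragonfly$sa  (last char: 'a')
  sorted[4] = dledragonfly$sad  (last char: 'd')
  sorted[5] = dragonfly$saddle  (last char: 'e')
  sorted[6] = edragonfly$saddl  (last char: 'l')
  sorted[7] = fly$saddledragon  (last char: 'n')
  sorted[8] = gonfly$saddledra  (last char: 'a')
  sorted[9] = ledragonfly$sadd  (last char: 'd')
  sorted[10] = ly$saddledragonf  (last char: 'f')
  sorted[11] = nfly$saddledrago  (last char: 'o')
  sorted[12] = onfly$saddledrag  (last char: 'g')
  sorted[13] = ragonfly$saddled  (last char: 'd')
  sorted[14] = saddledragonfly$  (last char: '$')
  sorted[15] = y$saddledragonfl  (last char: 'l')
Last column: ysradelnadfogd$l
Original string S is at sorted index 14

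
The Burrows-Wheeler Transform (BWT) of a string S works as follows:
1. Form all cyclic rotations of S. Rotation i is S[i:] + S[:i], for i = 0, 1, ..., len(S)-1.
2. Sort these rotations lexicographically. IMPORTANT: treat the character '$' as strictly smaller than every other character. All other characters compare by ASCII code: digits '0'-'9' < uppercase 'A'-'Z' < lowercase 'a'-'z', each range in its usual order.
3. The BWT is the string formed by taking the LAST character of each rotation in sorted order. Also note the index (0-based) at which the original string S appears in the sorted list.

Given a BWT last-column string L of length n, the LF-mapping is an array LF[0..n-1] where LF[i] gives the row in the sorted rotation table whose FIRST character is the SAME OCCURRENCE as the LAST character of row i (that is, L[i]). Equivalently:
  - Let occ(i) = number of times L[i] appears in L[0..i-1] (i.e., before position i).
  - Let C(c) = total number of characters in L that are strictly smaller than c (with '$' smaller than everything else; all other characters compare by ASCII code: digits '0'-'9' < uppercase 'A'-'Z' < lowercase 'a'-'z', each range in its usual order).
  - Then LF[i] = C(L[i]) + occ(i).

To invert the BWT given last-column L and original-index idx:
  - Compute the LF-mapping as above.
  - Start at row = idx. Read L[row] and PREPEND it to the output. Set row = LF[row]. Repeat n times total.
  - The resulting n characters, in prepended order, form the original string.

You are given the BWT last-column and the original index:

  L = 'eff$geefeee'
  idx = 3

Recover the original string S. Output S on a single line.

Answer: eegefeeffe$

Derivation:
LF mapping: 1 7 8 0 10 2 3 9 4 5 6
Walk LF starting at row 3, prepending L[row]:
  step 1: row=3, L[3]='$', prepend. Next row=LF[3]=0
  step 2: row=0, L[0]='e', prepend. Next row=LF[0]=1
  step 3: row=1, L[1]='f', prepend. Next row=LF[1]=7
  step 4: row=7, L[7]='f', prepend. Next row=LF[7]=9
  step 5: row=9, L[9]='e', prepend. Next row=LF[9]=5
  step 6: row=5, L[5]='e', prepend. Next row=LF[5]=2
  step 7: row=2, L[2]='f', prepend. Next row=LF[2]=8
  step 8: row=8, L[8]='e', prepend. Next row=LF[8]=4
  step 9: row=4, L[4]='g', prepend. Next row=LF[4]=10
  step 10: row=10, L[10]='e', prepend. Next row=LF[10]=6
  step 11: row=6, L[6]='e', prepend. Next row=LF[6]=3
Reversed output: eegefeeffe$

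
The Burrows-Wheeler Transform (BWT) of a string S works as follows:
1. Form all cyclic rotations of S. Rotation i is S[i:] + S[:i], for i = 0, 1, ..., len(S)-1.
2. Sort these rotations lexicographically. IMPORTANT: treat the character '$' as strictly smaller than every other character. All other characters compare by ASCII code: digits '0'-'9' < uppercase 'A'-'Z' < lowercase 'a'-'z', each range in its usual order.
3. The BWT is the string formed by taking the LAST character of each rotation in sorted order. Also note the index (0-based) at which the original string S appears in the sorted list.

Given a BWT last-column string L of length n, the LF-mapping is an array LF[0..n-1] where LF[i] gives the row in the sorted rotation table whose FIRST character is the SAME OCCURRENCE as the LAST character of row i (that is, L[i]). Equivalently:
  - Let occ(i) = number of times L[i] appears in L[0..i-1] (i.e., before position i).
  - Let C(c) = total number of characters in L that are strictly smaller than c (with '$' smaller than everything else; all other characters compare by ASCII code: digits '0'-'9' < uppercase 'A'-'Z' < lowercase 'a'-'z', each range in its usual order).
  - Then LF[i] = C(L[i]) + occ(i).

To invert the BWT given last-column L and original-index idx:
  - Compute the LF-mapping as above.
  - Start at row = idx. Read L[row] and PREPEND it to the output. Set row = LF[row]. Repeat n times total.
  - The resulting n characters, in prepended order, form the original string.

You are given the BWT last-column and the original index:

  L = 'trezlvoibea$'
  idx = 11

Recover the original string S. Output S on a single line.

Answer: zebraviolet$

Derivation:
LF mapping: 9 8 3 11 6 10 7 5 2 4 1 0
Walk LF starting at row 11, prepending L[row]:
  step 1: row=11, L[11]='$', prepend. Next row=LF[11]=0
  step 2: row=0, L[0]='t', prepend. Next row=LF[0]=9
  step 3: row=9, L[9]='e', prepend. Next row=LF[9]=4
  step 4: row=4, L[4]='l', prepend. Next row=LF[4]=6
  step 5: row=6, L[6]='o', prepend. Next row=LF[6]=7
  step 6: row=7, L[7]='i', prepend. Next row=LF[7]=5
  step 7: row=5, L[5]='v', prepend. Next row=LF[5]=10
  step 8: row=10, L[10]='a', prepend. Next row=LF[10]=1
  step 9: row=1, L[1]='r', prepend. Next row=LF[1]=8
  step 10: row=8, L[8]='b', prepend. Next row=LF[8]=2
  step 11: row=2, L[2]='e', prepend. Next row=LF[2]=3
  step 12: row=3, L[3]='z', prepend. Next row=LF[3]=11
Reversed output: zebraviolet$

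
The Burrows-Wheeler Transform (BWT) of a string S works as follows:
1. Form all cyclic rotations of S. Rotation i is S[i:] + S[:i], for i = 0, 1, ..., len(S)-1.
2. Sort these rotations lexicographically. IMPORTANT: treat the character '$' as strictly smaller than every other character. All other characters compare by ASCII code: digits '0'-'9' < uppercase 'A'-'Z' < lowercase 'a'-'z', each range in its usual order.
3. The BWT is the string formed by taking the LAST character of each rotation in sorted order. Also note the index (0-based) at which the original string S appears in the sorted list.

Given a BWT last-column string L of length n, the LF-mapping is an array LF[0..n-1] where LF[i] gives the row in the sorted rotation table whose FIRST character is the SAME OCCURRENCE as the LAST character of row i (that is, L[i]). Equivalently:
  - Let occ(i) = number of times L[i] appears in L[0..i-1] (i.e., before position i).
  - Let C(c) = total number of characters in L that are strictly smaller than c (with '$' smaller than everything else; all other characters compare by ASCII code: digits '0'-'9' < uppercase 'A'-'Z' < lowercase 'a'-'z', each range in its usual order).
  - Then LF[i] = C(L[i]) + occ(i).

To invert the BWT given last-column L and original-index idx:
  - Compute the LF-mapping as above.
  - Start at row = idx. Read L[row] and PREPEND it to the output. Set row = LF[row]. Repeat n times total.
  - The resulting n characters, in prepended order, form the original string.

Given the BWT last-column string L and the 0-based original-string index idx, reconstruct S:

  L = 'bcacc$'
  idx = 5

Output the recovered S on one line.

Answer: cccab$

Derivation:
LF mapping: 2 3 1 4 5 0
Walk LF starting at row 5, prepending L[row]:
  step 1: row=5, L[5]='$', prepend. Next row=LF[5]=0
  step 2: row=0, L[0]='b', prepend. Next row=LF[0]=2
  step 3: row=2, L[2]='a', prepend. Next row=LF[2]=1
  step 4: row=1, L[1]='c', prepend. Next row=LF[1]=3
  step 5: row=3, L[3]='c', prepend. Next row=LF[3]=4
  step 6: row=4, L[4]='c', prepend. Next row=LF[4]=5
Reversed output: cccab$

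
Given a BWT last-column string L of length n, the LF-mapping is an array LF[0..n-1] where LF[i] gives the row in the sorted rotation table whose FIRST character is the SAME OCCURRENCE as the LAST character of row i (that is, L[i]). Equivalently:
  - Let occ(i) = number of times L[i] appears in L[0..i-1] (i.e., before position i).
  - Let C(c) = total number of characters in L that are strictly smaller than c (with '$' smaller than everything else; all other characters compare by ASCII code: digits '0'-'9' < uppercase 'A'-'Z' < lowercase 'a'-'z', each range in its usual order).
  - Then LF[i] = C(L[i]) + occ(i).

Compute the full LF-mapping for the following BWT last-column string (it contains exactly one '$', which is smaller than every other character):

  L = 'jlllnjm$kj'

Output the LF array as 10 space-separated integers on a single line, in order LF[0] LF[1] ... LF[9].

Char counts: '$':1, 'j':3, 'k':1, 'l':3, 'm':1, 'n':1
C (first-col start): C('$')=0, C('j')=1, C('k')=4, C('l')=5, C('m')=8, C('n')=9
L[0]='j': occ=0, LF[0]=C('j')+0=1+0=1
L[1]='l': occ=0, LF[1]=C('l')+0=5+0=5
L[2]='l': occ=1, LF[2]=C('l')+1=5+1=6
L[3]='l': occ=2, LF[3]=C('l')+2=5+2=7
L[4]='n': occ=0, LF[4]=C('n')+0=9+0=9
L[5]='j': occ=1, LF[5]=C('j')+1=1+1=2
L[6]='m': occ=0, LF[6]=C('m')+0=8+0=8
L[7]='$': occ=0, LF[7]=C('$')+0=0+0=0
L[8]='k': occ=0, LF[8]=C('k')+0=4+0=4
L[9]='j': occ=2, LF[9]=C('j')+2=1+2=3

Answer: 1 5 6 7 9 2 8 0 4 3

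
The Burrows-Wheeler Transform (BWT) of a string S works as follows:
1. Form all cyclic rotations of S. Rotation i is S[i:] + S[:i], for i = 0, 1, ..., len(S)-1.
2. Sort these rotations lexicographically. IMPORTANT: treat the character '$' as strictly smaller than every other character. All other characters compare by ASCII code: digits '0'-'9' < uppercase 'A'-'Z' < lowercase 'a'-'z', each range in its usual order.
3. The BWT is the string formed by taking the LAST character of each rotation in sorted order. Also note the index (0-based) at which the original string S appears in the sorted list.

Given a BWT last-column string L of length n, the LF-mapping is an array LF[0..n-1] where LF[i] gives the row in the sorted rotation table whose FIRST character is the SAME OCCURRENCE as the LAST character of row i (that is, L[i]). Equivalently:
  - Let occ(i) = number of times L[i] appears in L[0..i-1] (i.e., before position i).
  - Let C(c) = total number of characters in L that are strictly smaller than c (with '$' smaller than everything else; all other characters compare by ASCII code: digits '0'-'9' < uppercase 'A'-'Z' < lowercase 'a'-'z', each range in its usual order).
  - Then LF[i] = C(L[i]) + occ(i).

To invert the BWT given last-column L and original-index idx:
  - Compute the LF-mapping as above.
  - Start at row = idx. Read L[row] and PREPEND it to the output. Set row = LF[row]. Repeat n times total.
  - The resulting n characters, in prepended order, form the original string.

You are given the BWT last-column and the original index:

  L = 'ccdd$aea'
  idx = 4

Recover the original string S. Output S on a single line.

LF mapping: 3 4 5 6 0 1 7 2
Walk LF starting at row 4, prepending L[row]:
  step 1: row=4, L[4]='$', prepend. Next row=LF[4]=0
  step 2: row=0, L[0]='c', prepend. Next row=LF[0]=3
  step 3: row=3, L[3]='d', prepend. Next row=LF[3]=6
  step 4: row=6, L[6]='e', prepend. Next row=LF[6]=7
  step 5: row=7, L[7]='a', prepend. Next row=LF[7]=2
  step 6: row=2, L[2]='d', prepend. Next row=LF[2]=5
  step 7: row=5, L[5]='a', prepend. Next row=LF[5]=1
  step 8: row=1, L[1]='c', prepend. Next row=LF[1]=4
Reversed output: cadaedc$

Answer: cadaedc$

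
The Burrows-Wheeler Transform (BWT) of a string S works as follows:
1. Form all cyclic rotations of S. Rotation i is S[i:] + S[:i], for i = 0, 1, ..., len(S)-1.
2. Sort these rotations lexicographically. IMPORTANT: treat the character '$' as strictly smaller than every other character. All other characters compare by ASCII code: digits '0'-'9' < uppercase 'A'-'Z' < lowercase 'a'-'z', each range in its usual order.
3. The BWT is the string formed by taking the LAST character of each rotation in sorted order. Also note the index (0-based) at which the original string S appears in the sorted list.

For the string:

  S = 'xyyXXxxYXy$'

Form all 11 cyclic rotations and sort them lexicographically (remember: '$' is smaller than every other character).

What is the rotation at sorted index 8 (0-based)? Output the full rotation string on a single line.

All 11 rotations (rotation i = S[i:]+S[:i]):
  rot[0] = xyyXXxxYXy$
  rot[1] = yyXXxxYXy$x
  rot[2] = yXXxxYXy$xy
  rot[3] = XXxxYXy$xyy
  rot[4] = XxxYXy$xyyX
  rot[5] = xxYXy$xyyXX
  rot[6] = xYXy$xyyXXx
  rot[7] = YXy$xyyXXxx
  rot[8] = Xy$xyyXXxxY
  rot[9] = y$xyyXXxxYX
  rot[10] = $xyyXXxxYXy
Sorted (with $ < everything):
  sorted[0] = $xyyXXxxYXy
  sorted[1] = XXxxYXy$xyy
  sorted[2] = XxxYXy$xyyX
  sorted[3] = Xy$xyyXXxxY
  sorted[4] = YXy$xyyXXxx
  sorted[5] = xYXy$xyyXXx
  sorted[6] = xxYXy$xyyXX
  sorted[7] = xyyXXxxYXy$
  sorted[8] = y$xyyXXxxYX
  sorted[9] = yXXxxYXy$xy
  sorted[10] = yyXXxxYXy$x
sorted[8] = y$xyyXXxxYX

Answer: y$xyyXXxxYX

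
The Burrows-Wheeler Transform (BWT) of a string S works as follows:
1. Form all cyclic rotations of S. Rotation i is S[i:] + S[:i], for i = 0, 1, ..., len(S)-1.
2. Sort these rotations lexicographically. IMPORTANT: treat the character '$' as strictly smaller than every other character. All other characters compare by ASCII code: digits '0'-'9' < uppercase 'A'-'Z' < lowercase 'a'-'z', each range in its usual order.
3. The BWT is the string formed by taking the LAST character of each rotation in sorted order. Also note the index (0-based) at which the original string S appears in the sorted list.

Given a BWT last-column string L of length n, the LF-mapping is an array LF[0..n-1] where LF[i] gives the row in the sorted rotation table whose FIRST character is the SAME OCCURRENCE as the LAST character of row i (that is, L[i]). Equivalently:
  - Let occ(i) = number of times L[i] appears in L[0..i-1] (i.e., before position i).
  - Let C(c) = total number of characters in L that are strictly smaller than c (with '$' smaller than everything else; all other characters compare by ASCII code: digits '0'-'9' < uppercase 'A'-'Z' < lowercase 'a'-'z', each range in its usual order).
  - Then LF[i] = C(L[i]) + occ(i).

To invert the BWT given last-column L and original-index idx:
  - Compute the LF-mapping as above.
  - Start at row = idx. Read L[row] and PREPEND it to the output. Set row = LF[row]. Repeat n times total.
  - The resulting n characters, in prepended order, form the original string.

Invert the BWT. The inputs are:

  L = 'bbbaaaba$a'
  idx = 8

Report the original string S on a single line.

LF mapping: 6 7 8 1 2 3 9 4 0 5
Walk LF starting at row 8, prepending L[row]:
  step 1: row=8, L[8]='$', prepend. Next row=LF[8]=0
  step 2: row=0, L[0]='b', prepend. Next row=LF[0]=6
  step 3: row=6, L[6]='b', prepend. Next row=LF[6]=9
  step 4: row=9, L[9]='a', prepend. Next row=LF[9]=5
  step 5: row=5, L[5]='a', prepend. Next row=LF[5]=3
  step 6: row=3, L[3]='a', prepend. Next row=LF[3]=1
  step 7: row=1, L[1]='b', prepend. Next row=LF[1]=7
  step 8: row=7, L[7]='a', prepend. Next row=LF[7]=4
  step 9: row=4, L[4]='a', prepend. Next row=LF[4]=2
  step 10: row=2, L[2]='b', prepend. Next row=LF[2]=8
Reversed output: baabaaabb$

Answer: baabaaabb$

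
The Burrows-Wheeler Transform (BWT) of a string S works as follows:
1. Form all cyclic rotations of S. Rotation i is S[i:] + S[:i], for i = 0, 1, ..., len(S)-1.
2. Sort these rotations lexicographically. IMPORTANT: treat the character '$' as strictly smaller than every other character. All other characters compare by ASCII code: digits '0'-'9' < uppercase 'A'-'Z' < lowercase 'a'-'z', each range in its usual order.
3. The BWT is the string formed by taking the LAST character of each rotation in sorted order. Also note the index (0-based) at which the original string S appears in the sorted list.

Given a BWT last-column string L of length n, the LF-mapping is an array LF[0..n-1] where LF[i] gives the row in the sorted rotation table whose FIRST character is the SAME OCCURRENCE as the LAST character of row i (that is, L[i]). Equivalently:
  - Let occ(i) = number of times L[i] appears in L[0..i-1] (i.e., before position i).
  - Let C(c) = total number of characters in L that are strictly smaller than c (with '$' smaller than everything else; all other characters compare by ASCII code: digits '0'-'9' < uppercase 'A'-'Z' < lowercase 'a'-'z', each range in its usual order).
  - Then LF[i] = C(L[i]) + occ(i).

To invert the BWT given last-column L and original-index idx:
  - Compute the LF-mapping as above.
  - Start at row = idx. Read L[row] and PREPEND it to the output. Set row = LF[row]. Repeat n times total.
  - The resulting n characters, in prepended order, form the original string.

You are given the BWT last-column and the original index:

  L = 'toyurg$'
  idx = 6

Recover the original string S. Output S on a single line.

LF mapping: 4 2 6 5 3 1 0
Walk LF starting at row 6, prepending L[row]:
  step 1: row=6, L[6]='$', prepend. Next row=LF[6]=0
  step 2: row=0, L[0]='t', prepend. Next row=LF[0]=4
  step 3: row=4, L[4]='r', prepend. Next row=LF[4]=3
  step 4: row=3, L[3]='u', prepend. Next row=LF[3]=5
  step 5: row=5, L[5]='g', prepend. Next row=LF[5]=1
  step 6: row=1, L[1]='o', prepend. Next row=LF[1]=2
  step 7: row=2, L[2]='y', prepend. Next row=LF[2]=6
Reversed output: yogurt$

Answer: yogurt$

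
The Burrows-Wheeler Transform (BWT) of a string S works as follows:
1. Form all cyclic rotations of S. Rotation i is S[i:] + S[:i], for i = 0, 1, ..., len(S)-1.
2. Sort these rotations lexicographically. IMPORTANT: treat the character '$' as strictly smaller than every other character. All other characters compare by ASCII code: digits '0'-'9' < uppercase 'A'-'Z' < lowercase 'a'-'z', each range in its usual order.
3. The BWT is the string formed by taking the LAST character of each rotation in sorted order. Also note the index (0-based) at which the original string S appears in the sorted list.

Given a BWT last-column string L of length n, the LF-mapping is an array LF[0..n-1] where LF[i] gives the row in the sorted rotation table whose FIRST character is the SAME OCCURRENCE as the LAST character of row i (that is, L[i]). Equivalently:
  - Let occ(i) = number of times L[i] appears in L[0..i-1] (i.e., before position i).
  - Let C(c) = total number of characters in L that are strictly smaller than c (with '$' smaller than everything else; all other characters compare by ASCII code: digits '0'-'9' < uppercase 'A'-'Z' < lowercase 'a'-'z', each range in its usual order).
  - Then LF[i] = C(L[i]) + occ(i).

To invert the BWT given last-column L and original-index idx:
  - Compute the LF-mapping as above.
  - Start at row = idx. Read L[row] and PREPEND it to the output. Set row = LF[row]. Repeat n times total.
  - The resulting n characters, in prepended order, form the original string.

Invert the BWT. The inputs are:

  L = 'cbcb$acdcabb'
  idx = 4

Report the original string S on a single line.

LF mapping: 7 3 8 4 0 1 9 11 10 2 5 6
Walk LF starting at row 4, prepending L[row]:
  step 1: row=4, L[4]='$', prepend. Next row=LF[4]=0
  step 2: row=0, L[0]='c', prepend. Next row=LF[0]=7
  step 3: row=7, L[7]='d', prepend. Next row=LF[7]=11
  step 4: row=11, L[11]='b', prepend. Next row=LF[11]=6
  step 5: row=6, L[6]='c', prepend. Next row=LF[6]=9
  step 6: row=9, L[9]='a', prepend. Next row=LF[9]=2
  step 7: row=2, L[2]='c', prepend. Next row=LF[2]=8
  step 8: row=8, L[8]='c', prepend. Next row=LF[8]=10
  step 9: row=10, L[10]='b', prepend. Next row=LF[10]=5
  step 10: row=5, L[5]='a', prepend. Next row=LF[5]=1
  step 11: row=1, L[1]='b', prepend. Next row=LF[1]=3
  step 12: row=3, L[3]='b', prepend. Next row=LF[3]=4
Reversed output: bbabccacbdc$

Answer: bbabccacbdc$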